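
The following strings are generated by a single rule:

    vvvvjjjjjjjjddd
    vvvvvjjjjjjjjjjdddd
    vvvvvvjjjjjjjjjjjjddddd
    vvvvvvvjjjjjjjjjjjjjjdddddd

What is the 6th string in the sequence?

Each string has the form v^{n+1} j^{2n+2} d^{n}, where the shown terms are n = 3, 4, 5, 6.
At n = 8 the blocks have lengths 9, 18, 8.

vvvvvvvvvjjjjjjjjjjjjjjjjjjdddddddd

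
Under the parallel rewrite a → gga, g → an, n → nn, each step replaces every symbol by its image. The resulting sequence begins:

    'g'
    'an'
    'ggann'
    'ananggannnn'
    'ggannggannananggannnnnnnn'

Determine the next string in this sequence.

ananggannnnananggannnnggannggannananggannnnnnnnnnnnnnnn

φ(ggannggannananggannnnnnnn) expands symbol-by-symbol to an an gga nn nn an an gga nn nn gga nn gga nn an an gga nn nn nn nn nn nn nn nn; joining the 25 pieces gives the next term.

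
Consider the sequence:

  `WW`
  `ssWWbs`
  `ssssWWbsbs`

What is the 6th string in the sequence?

ssssssssssWWbsbsbsbsbs

Every step adds ss to the front and bs to the end of the previous string.
From ssssWWbsbs, 3 further steps: ssssWWbsbs → ssssssWWbsbsbs → ssssssssWWbsbsbsbs → (answer).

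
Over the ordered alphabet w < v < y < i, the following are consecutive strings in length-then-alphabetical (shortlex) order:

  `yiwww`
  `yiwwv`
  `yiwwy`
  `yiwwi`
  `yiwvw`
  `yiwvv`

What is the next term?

yiwvy

The successor of yiwvv increments the rightmost position that isn't already i and resets every position after it to w.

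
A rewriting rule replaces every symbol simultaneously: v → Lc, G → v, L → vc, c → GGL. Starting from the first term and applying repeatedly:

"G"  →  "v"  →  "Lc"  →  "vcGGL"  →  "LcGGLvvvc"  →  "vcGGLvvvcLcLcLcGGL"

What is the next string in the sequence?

Rewriting the 18 symbols of vcGGLvvvcLcLcLcGGL one by one yields Lc GGL v v vc Lc Lc Lc GGL vc GGL vc GGL vc GGL v v vc; concatenated:

LcGGLvvvcLcLcLcGGLvcGGLvcGGLvcGGLvvvc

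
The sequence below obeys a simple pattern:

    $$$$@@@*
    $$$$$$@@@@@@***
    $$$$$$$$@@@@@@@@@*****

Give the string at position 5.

Term n consists of 2n+2 $'s, followed by 3n @'s, followed by 2n-1 *'s (n = 1, 2, …).
At n = 5 the blocks have lengths 12, 15, 9.

$$$$$$$$$$$$@@@@@@@@@@@@@@@*********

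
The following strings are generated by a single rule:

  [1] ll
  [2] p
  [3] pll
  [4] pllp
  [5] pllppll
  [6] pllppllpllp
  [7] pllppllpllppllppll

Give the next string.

This is a Fibonacci-style word recurrence s(k) = s(k−1)·s(k−2): e.g. p·ll = pll.
Continuing: pllppllpllppllppll · pllppllpllp gives term 8.

pllppllpllppllppllpllppllpllp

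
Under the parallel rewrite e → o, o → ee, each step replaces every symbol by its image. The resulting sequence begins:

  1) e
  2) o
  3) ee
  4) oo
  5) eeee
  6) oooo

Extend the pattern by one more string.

Rewriting each symbol of oooo: o→ee, o→ee, o→ee, o→ee, which concatenates to ee ee ee ee.

eeeeeeee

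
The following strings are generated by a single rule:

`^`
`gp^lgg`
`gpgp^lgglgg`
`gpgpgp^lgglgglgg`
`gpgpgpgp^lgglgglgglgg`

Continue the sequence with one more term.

Each term wraps the previous one in gp on the left and lgg on the right.
One more step from gpgpgpgp^lgglgglgglgg gives the answer.

gpgpgpgpgp^lgglgglgglgglgg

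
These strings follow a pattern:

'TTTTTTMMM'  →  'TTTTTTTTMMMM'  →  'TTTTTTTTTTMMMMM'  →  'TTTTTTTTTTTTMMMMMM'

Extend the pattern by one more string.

TTTTTTTTTTTTTTMMMMMMM

Each string has the form T^{2n} M^{n}, where the shown terms are n = 3, 4, 5, 6.
For the next term, n = 7, so the run lengths are 14, 7.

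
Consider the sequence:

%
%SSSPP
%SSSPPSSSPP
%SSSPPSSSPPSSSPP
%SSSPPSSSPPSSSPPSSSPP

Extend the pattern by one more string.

Every step adds SSSPP to the end: s(k+1) = s(k)·SSSPP.
One more step from %SSSPPSSSPPSSSPPSSSPP gives the answer.

%SSSPPSSSPPSSSPPSSSPPSSSPP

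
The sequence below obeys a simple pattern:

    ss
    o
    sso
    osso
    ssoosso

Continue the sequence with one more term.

ossossoosso

This is a Fibonacci-style word recurrence s(k) = s(k−2)·s(k−1): e.g. ss·o = sso.
The next term joins osso and ssoosso.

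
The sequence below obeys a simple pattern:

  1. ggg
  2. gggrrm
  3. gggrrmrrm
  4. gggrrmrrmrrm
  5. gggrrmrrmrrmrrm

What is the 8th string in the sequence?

gggrrmrrmrrmrrmrrmrrmrrm

The strings grow by a fixed suffix rrm each time.
From gggrrmrrmrrmrrm, 3 further steps: gggrrmrrmrrmrrm → gggrrmrrmrrmrrmrrm → gggrrmrrmrrmrrmrrmrrm → (answer).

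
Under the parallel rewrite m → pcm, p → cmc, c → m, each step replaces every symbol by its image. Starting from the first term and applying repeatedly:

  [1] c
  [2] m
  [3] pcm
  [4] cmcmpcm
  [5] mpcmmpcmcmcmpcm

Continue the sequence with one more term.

Replace each of the 15 characters of mpcmmpcmcmcmpcm in place — pcm cmc m pcm pcm cmc m pcm m pcm m pcm cmc m pcm — and concatenate.

pcmcmcmpcmpcmcmcmpcmmpcmmpcmcmcmpcm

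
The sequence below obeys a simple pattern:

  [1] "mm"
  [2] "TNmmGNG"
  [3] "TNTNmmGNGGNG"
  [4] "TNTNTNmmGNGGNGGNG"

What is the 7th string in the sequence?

TNTNTNTNTNTNmmGNGGNGGNGGNGGNGGNG

Each term wraps the previous one in TN on the left and GNG on the right.
From TNTNTNmmGNGGNGGNG, 3 further steps: TNTNTNmmGNGGNGGNG → TNTNTNTNmmGNGGNGGNGGNG → TNTNTNTNTNmmGNGGNGGNGGNGGNG → (answer).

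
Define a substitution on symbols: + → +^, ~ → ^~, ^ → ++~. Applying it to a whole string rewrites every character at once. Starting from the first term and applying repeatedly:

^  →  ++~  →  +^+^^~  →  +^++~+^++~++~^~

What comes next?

Rewriting the 15 symbols of +^++~+^++~++~^~ one by one yields +^ ++~ +^ +^ ^~ +^ ++~ +^ +^ ^~ +^ +^ ^~ ++~ ^~; concatenated:

+^++~+^+^^~+^++~+^+^^~+^+^^~++~^~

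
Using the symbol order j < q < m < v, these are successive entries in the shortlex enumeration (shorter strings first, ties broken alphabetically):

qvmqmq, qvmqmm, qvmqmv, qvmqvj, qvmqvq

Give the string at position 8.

qvmmjj

Continuing the enumeration 3 steps past qvmqvq: qvmqvq → qvmqvm → qvmqvv → (answer).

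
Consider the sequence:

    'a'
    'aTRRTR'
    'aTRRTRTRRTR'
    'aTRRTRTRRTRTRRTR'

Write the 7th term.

The strings grow by a fixed suffix TRRTR each time.
From aTRRTRTRRTRTRRTR, 3 further steps: aTRRTRTRRTRTRRTR → aTRRTRTRRTRTRRTRTRRTR → aTRRTRTRRTRTRRTRTRRTRTRRTR → (answer).

aTRRTRTRRTRTRRTRTRRTRTRRTRTRRTR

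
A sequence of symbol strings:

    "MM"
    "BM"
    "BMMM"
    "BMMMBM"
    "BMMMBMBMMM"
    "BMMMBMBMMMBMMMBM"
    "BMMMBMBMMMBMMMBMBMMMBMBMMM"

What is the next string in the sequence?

BMMMBMBMMMBMMMBMBMMMBMBMMMBMMMBMBMMMBMMMBM

From term 3 onward, concatenate the last term with the second-to-last: BM·MM = BMMM, BMMM·BM = BMMMBM, …
So term 8 is BMMMBMBMMMBMMMBMBMMMBMBMMM·BMMMBMBMMMBMMMBM.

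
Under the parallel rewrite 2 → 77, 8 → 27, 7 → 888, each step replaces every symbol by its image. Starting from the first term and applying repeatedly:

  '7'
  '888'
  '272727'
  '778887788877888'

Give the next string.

φ(778887788877888) expands symbol-by-symbol to 888 888 27 27 27 888 888 27 27 27 888 888 27 27 27; joining the 15 pieces gives the next term.

888888272727888888272727888888272727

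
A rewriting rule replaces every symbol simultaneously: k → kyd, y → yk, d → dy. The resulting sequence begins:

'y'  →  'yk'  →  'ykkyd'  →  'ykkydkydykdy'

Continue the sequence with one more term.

Expanding ykkydkydykdy: y→yk, k→kyd, k→kyd, y→yk, d→dy, k→kyd, y→yk, d→dy, y→yk, k→kyd, d→dy, y→yk. Concatenated: yk kyd kyd yk dy kyd yk dy yk kyd dy yk.

ykkydkydykdykydykdyykkyddyyk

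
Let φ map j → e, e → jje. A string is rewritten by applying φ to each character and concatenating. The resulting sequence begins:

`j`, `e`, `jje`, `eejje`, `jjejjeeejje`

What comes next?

eejjeeejjejjejjeeejje

Apply φ to jjejjeeejje symbol by symbol: j→e, j→e, e→jje, j→e, j→e, e→jje, e→jje, e→jje, j→e, j→e, e→jje; joined: e e jje e e jje jje jje e e jje.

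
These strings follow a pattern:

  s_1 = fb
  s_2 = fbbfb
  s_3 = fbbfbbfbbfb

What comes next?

fbbfbbfbbfbbfbbfbbfbbfb

s(k+1) = s(k)·b·s(k) — each term doubles the last with 'b' between the halves.
One more doubling of fbbfbbfbbfb gives the answer.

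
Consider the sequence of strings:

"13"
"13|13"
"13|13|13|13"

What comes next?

Each string is two copies of the previous one joined by '|'.
Doubling 13|13|13|13 with '|' between the halves:

13|13|13|13|13|13|13|13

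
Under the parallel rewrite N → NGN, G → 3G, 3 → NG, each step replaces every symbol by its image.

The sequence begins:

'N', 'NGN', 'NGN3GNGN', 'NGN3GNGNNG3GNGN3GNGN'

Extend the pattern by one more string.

Rewriting the 20 symbols of NGN3GNGNNG3GNGN3GNGN one by one yields NGN 3G NGN NG 3G NGN 3G NGN NGN 3G NG 3G NGN 3G NGN NG 3G NGN 3G NGN; concatenated:

NGN3GNGNNG3GNGN3GNGNNGN3GNG3GNGN3GNGNNG3GNGN3GNGN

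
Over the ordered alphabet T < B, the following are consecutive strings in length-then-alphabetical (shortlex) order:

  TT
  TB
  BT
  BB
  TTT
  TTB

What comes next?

TBT

Find the rightmost character of TTB below B, bump it to the next letter, and reset everything to its right to T.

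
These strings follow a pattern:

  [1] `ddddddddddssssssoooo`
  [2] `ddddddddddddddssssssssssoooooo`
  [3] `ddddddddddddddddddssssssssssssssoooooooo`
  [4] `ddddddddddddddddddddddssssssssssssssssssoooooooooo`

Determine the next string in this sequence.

Each string has the form d^{4n+2} s^{4n-2} o^{2n}, where the shown terms are n = 2, 3, 4, 5.
For the next term, n = 6, so the run lengths are 26, 22, 12.

ddddddddddddddddddddddddddssssssssssssssssssssssoooooooooooo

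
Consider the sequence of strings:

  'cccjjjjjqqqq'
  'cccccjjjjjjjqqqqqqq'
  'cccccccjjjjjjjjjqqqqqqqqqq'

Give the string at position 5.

cccccccccccjjjjjjjjjjjjjqqqqqqqqqqqqqqqq

The n-th term is 2n-1 c's then 2n+1 j's then 3n-2 q's, where the shown terms are n = 2, 3, 4.
At n = 6 the blocks have lengths 11, 13, 16.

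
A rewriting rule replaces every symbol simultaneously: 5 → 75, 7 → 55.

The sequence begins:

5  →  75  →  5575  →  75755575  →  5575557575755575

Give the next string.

Applying the rule to each of the 16 symbols of 5575557575755575 gives the pieces 75 75 55 75 75 75 55 75 55 75 55 75 75 75 55 75, which concatenate to the answer.

75755575757555755575557575755575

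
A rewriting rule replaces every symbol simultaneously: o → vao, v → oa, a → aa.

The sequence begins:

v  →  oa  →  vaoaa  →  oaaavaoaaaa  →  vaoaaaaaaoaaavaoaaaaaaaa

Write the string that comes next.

Rewriting the 24 symbols of vaoaaaaaaoaaavaoaaaaaaaa one by one yields oa aa vao aa aa aa aa aa aa vao aa aa aa oa aa vao aa aa aa aa aa aa aa aa; concatenated:

oaaavaoaaaaaaaaaaaavaoaaaaaaoaaavaoaaaaaaaaaaaaaaaa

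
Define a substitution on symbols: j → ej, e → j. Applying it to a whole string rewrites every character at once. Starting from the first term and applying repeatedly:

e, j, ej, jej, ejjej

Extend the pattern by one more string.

Rewriting each symbol of ejjej: e→j, j→ej, j→ej, e→j, j→ej, which concatenates to j ej ej j ej.

jejejjej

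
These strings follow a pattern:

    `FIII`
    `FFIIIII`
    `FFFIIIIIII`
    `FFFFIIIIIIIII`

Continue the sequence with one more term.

Term n consists of n F's, followed by 2n+1 I's (n = 1, 2, …).
Setting n = 5 gives 5, 11 characters in each block.

FFFFFIIIIIIIIIII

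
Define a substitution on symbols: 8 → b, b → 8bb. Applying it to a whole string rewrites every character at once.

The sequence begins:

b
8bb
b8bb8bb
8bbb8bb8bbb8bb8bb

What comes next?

b8bb8bb8bbb8bb8bbb8bb8bb8bbb8bb8bbb8bb8bb

Applying the rule to each of the 17 symbols of 8bbb8bb8bbb8bb8bb gives the pieces b 8bb 8bb 8bb b 8bb 8bb b 8bb 8bb 8bb b 8bb 8bb b 8bb 8bb, which concatenate to the answer.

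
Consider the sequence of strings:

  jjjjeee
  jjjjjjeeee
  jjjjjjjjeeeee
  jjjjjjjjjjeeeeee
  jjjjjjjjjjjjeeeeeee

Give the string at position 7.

Reading off run lengths: j runs 4, 6, 8, 10, 12; e runs 3, 4, 5, 6, 7 — each is linear in n (n = 1, 2, …).
At n = 7 the blocks have lengths 16, 9.

jjjjjjjjjjjjjjjjeeeeeeeee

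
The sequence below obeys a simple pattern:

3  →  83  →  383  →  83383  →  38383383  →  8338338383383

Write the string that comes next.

383833838338338383383

This is a Fibonacci-style word recurrence s(k) = s(k−2)·s(k−1): e.g. 3·83 = 383.
The next term joins 38383383 and 8338338383383.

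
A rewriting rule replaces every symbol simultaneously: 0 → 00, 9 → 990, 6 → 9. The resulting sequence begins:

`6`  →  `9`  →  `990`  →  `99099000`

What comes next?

99099000990990000000

Expanding 99099000: 9→990, 9→990, 0→00, 9→990, 9→990, 0→00, 0→00, 0→00. Concatenated: 990 990 00 990 990 00 00 00.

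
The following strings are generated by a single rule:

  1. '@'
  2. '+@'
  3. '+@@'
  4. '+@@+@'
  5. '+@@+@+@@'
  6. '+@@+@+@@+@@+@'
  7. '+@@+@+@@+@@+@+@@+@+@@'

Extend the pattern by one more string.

Each term (from the third on) is the previous term followed by the one before it: term 3 = +@·@ = +@@.
Continuing: +@@+@+@@+@@+@+@@+@+@@ · +@@+@+@@+@@+@ gives term 8.

+@@+@+@@+@@+@+@@+@+@@+@@+@+@@+@@+@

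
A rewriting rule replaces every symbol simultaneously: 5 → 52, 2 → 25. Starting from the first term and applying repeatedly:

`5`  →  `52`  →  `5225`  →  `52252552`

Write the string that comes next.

Rewriting each symbol of 52252552: 5→52, 2→25, 2→25, 5→52, 2→25, 5→52, 5→52, 2→25, which concatenates to 52 25 25 52 25 52 52 25.

5225255225525225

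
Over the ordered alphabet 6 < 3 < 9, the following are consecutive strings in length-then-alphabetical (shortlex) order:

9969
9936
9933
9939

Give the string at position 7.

Advancing 3 positions from 9939 through 9939 → 9996 → 9993 reaches term 7.

9999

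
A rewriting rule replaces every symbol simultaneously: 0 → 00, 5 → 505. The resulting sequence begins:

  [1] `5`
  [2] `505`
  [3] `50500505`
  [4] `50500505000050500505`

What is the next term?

Rewriting the 20 symbols of 50500505000050500505 one by one yields 505 00 505 00 00 505 00 505 00 00 00 00 505 00 505 00 00 505 00 505; concatenated:

505005050000505005050000000050500505000050500505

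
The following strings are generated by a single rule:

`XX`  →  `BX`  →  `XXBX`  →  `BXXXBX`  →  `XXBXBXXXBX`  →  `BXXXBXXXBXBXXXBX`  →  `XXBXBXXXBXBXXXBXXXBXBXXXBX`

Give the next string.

BXXXBXXXBXBXXXBXXXBXBXXXBXBXXXBXXXBXBXXXBX

This is a Fibonacci-style word recurrence s(k) = s(k−2)·s(k−1): e.g. XX·BX = XXBX.
The next term joins BXXXBXXXBXBXXXBX and XXBXBXXXBXBXXXBXXXBXBXXXBX.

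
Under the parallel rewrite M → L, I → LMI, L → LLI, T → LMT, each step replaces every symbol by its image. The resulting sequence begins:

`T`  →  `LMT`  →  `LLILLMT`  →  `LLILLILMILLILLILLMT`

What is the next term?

LLILLILMILLILLILMILLILLMILLILLILMILLILLILMILLILLILLMT

Applying the rule to each of the 19 symbols of LLILLILMILLILLILLMT gives the pieces LLI LLI LMI LLI LLI LMI LLI L LMI LLI LLI LMI LLI LLI LMI LLI LLI L LMT, which concatenate to the answer.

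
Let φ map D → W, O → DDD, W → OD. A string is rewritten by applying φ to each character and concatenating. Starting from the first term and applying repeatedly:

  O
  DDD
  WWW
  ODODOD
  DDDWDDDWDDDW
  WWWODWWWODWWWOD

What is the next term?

Applying the rule to each of the 15 symbols of WWWODWWWODWWWOD gives the pieces OD OD OD DDD W OD OD OD DDD W OD OD OD DDD W, which concatenate to the answer.

ODODODDDDWODODODDDDWODODODDDDW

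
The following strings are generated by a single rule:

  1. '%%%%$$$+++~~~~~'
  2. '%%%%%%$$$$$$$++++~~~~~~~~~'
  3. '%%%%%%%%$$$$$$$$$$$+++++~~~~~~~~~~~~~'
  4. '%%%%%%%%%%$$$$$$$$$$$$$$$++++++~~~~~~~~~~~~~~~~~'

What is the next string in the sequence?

%%%%%%%%%%%%$$$$$$$$$$$$$$$$$$$+++++++~~~~~~~~~~~~~~~~~~~~~

Reading off run lengths: % runs 4, 6, 8, 10; $ runs 3, 7, 11, 15; + runs 3, 4, 5, 6; ~ runs 5, 9, 13, 17 — each is linear in n (n = 1, 2, …).
Setting n = 5 gives 12, 19, 7, 21 characters in each block.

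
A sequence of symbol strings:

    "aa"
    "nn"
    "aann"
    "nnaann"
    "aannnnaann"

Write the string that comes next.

From term 3 onward, concatenate the second-to-last term with the last: aa·nn = aann, nn·aann = nnaann, …
The next term joins nnaann and aannnnaann.

nnaannaannnnaann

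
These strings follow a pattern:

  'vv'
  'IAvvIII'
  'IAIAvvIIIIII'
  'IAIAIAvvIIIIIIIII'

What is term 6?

IAIAIAIAIAvvIIIIIIIIIIIIIII

Each term wraps the previous one in IA on the left and III on the right.
From IAIAIAvvIIIIIIIII, 2 further steps: IAIAIAvvIIIIIIIII → IAIAIAIAvvIIIIIIIIIIII → (answer).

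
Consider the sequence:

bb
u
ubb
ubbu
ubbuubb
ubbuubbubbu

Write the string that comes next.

ubbuubbubbuubbuubb

Each term (from the third on) is the previous term followed by the one before it: term 3 = u·bb = ubb.
So term 7 is ubbuubbubbu·ubbuubb.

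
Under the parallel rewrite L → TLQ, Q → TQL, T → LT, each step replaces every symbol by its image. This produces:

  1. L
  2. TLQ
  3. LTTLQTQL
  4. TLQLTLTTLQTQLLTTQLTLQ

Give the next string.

LTTLQTQLTLQLTTLQLTLTTLQTQLLTTQLTLQTLQLTLTTQLTLQLTTLQTQL

Replace each of the 21 characters of TLQLTLTTLQTQLLTTQLTLQ in place — LT TLQ TQL TLQ LT TLQ LT LT TLQ TQL LT TQL TLQ TLQ LT LT TQL TLQ LT TLQ TQL — and concatenate.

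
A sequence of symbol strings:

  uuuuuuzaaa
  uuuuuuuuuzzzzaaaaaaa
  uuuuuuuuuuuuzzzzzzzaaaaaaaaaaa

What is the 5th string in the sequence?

uuuuuuuuuuuuuuuuuuzzzzzzzzzzzzzaaaaaaaaaaaaaaaaaaa

Term n consists of 3n+3 u's, followed by 3n-2 z's, followed by 4n-1 a's (n = 1, 2, …).
At n = 5 the blocks have lengths 18, 13, 19.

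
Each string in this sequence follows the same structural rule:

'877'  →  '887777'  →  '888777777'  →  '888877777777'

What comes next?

888887777777777

Reading off run lengths: 8 runs 1, 2, 3, 4; 7 runs 2, 4, 6, 8 — each is linear in n (n = 1, 2, …).
For the next term, n = 5, so the run lengths are 5, 10.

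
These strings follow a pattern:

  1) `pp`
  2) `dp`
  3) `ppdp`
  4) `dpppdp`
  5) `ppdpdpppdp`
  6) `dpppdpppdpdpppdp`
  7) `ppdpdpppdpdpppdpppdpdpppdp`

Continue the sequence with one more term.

dpppdpppdpdpppdpppdpdpppdpdpppdpppdpdpppdp

This is a Fibonacci-style word recurrence s(k) = s(k−2)·s(k−1): e.g. pp·dp = ppdp.
So term 8 is dpppdpppdpdpppdp·ppdpdpppdpdpppdpppdpdpppdp.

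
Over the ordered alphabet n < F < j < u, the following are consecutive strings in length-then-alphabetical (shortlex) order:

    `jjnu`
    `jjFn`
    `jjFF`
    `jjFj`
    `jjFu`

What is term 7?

Continuing the enumeration 2 steps past jjFu: jjFu → jjjn → (answer).

jjjF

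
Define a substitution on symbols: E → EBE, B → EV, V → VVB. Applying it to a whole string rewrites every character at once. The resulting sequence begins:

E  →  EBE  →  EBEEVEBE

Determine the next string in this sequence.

EBEEVEBEEBEVVBEBEEVEBE

Rewriting each symbol of EBEEVEBE: E→EBE, B→EV, E→EBE, E→EBE, V→VVB, E→EBE, B→EV, E→EBE, which concatenates to EBE EV EBE EBE VVB EBE EV EBE.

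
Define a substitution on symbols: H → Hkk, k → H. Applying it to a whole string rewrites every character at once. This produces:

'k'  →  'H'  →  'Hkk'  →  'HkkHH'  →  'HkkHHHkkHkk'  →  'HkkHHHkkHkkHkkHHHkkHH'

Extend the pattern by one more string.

Rewriting the 21 symbols of HkkHHHkkHkkHkkHHHkkHH one by one yields Hkk H H Hkk Hkk Hkk H H Hkk H H Hkk H H Hkk Hkk Hkk H H Hkk Hkk; concatenated:

HkkHHHkkHkkHkkHHHkkHHHkkHHHkkHkkHkkHHHkkHkk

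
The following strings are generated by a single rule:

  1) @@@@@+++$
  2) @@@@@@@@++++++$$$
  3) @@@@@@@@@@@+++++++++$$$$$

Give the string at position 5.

@@@@@@@@@@@@@@@@@+++++++++++++++$$$$$$$$$

Reading off run lengths: @ runs 5, 8, 11; + runs 3, 6, 9; $ runs 1, 3, 5 — each is linear in n (n = 1, 2, …).
Setting n = 5 gives 17, 15, 9 characters in each block.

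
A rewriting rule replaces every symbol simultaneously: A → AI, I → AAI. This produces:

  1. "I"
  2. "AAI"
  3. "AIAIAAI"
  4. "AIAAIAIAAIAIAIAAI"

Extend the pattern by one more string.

AIAAIAIAIAAIAIAAIAIAIAAIAIAAIAIAAIAIAIAAI

Replace each of the 17 characters of AIAAIAIAAIAIAIAAI in place — AI AAI AI AI AAI AI AAI AI AI AAI AI AAI AI AAI AI AI AAI — and concatenate.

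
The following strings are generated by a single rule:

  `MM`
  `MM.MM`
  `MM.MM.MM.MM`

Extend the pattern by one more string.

s(k+1) = s(k)·.·s(k) — each term doubles the last with '.' between the halves.
Doubling MM.MM.MM.MM with '.' between the halves:

MM.MM.MM.MM.MM.MM.MM.MM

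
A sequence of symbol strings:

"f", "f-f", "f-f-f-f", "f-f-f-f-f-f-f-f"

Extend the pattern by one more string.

Every step duplicates the string with '-' between the halves.
So the next term is two copies of f-f-f-f-f-f-f-f with '-' between the halves.

f-f-f-f-f-f-f-f-f-f-f-f-f-f-f-f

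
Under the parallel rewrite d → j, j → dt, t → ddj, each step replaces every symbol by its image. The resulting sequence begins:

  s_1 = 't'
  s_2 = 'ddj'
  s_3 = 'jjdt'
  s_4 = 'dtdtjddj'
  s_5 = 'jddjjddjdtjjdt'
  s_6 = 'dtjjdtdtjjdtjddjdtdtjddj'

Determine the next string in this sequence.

Replace each of the 24 characters of dtjjdtdtjjdtjddjdtdtjddj in place — j ddj dt dt j ddj j ddj dt dt j ddj dt j j dt j ddj j ddj dt j j dt — and concatenate.

jddjdtdtjddjjddjdtdtjddjdtjjdtjddjjddjdtjjdt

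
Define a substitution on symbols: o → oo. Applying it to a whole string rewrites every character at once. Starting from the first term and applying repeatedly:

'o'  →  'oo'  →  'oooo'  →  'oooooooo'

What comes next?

Apply φ to oooooooo symbol by symbol: o→oo, o→oo, o→oo, o→oo, o→oo, o→oo, o→oo, o→oo; joined: oo oo oo oo oo oo oo oo.

oooooooooooooooo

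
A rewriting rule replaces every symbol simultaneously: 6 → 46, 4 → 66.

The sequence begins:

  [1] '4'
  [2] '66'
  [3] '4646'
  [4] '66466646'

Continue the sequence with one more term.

4646664646466646

Expanding 66466646: 6→46, 6→46, 4→66, 6→46, 6→46, 6→46, 4→66, 6→46. Concatenated: 46 46 66 46 46 46 66 46.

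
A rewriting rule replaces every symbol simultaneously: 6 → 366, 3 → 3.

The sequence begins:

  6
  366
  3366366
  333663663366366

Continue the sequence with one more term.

φ(333663663366366) expands symbol-by-symbol to 3 3 3 366 366 3 366 366 3 3 366 366 3 366 366; joining the 15 pieces gives the next term.

3333663663366366333663663366366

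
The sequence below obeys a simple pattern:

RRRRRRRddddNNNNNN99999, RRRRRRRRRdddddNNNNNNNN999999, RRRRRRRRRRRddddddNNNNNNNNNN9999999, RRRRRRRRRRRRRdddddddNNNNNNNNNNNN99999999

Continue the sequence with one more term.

Each string has the form R^{2n+1} d^{n+1} N^{2n} 9^{n+2}, where the shown terms are n = 3, 4, 5, 6.
For the next term, n = 7, so the run lengths are 15, 8, 14, 9.

RRRRRRRRRRRRRRRddddddddNNNNNNNNNNNNNN999999999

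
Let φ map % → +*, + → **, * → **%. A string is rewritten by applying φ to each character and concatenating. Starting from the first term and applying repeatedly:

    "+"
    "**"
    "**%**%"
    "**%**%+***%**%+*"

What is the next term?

**%**%+***%**%+*****%**%**%+***%**%+*****%

Replace each of the 16 characters of **%**%+***%**%+* in place — **% **% +* **% **% +* ** **% **% **% +* **% **% +* ** **% — and concatenate.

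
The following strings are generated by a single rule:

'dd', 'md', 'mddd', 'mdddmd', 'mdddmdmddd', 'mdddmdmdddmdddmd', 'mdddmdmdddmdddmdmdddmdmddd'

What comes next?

Each term (from the third on) is the previous term followed by the one before it: term 3 = md·dd = mddd.
The next term joins mdddmdmdddmdddmdmdddmdmddd and mdddmdmdddmdddmd.

mdddmdmdddmdddmdmdddmdmdddmdddmdmdddmdddmd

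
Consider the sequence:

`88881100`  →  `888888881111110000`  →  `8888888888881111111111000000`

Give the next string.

88888888888888881111111111111100000000

Reading off run lengths: 8 runs 4, 8, 12; 1 runs 2, 6, 10; 0 runs 2, 4, 6 — each is linear in n (n = 1, 2, …).
For the next term, n = 4, so the run lengths are 16, 14, 8.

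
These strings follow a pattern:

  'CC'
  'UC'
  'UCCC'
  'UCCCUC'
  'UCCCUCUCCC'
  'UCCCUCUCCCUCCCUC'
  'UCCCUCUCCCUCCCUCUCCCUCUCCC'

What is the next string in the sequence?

UCCCUCUCCCUCCCUCUCCCUCUCCCUCCCUCUCCCUCCCUC

Each term (from the third on) is the previous term followed by the one before it: term 3 = UC·CC = UCCC.
Continuing: UCCCUCUCCCUCCCUCUCCCUCUCCC · UCCCUCUCCCUCCCUC gives term 8.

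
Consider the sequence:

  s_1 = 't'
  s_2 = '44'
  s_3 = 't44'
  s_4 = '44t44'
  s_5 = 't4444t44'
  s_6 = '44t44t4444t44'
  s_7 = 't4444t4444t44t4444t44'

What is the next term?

Each term (from the third on) is the two preceding terms concatenated in order: term 3 = t·44 = t44.
So term 8 is 44t44t4444t44·t4444t4444t44t4444t44.

44t44t4444t44t4444t4444t44t4444t44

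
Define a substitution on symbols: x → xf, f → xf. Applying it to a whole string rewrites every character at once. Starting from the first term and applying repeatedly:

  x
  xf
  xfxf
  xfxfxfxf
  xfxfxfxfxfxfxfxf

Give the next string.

Rewriting the 16 symbols of xfxfxfxfxfxfxfxf one by one yields xf xf xf xf xf xf xf xf xf xf xf xf xf xf xf xf; concatenated:

xfxfxfxfxfxfxfxfxfxfxfxfxfxfxfxf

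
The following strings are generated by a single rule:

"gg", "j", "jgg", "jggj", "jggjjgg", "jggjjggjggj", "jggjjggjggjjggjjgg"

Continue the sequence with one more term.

jggjjggjggjjggjjggjggjjggjggj

This is a Fibonacci-style word recurrence s(k) = s(k−1)·s(k−2): e.g. j·gg = jgg.
The next term joins jggjjggjggjjggjjgg and jggjjggjggj.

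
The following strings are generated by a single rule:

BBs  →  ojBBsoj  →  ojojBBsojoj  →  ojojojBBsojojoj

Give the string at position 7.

Each term wraps the previous one in oj on the left and oj on the right.
From ojojojBBsojojoj, 3 further steps: ojojojBBsojojoj → ojojojojBBsojojojoj → ojojojojojBBsojojojojoj → (answer).

ojojojojojojBBsojojojojojoj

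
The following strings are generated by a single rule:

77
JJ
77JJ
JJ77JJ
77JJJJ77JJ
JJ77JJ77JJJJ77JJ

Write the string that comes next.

77JJJJ77JJJJ77JJ77JJJJ77JJ

From term 3 onward, concatenate the second-to-last term with the last: 77·JJ = 77JJ, JJ·77JJ = JJ77JJ, …
Continuing: 77JJJJ77JJ · JJ77JJ77JJJJ77JJ gives term 7.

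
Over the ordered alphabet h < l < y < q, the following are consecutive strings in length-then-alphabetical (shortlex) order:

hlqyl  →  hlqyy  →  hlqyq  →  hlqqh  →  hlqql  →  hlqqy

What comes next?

hlqqq

Treat hlqqy as a base-4 numeral over the given alphabet and add one, carrying through any trailing q's.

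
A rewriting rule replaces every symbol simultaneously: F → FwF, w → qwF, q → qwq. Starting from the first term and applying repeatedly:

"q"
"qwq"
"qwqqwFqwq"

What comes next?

qwqqwFqwqqwqqwFFwFqwqqwFqwq

Rewriting each symbol of qwqqwFqwq: q→qwq, w→qwF, q→qwq, q→qwq, w→qwF, F→FwF, q→qwq, w→qwF, q→qwq, which concatenates to qwq qwF qwq qwq qwF FwF qwq qwF qwq.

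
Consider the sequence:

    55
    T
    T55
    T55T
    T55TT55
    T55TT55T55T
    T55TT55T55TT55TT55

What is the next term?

T55TT55T55TT55TT55T55TT55T55T

Each term (from the third on) is the previous term followed by the one before it: term 3 = T·55 = T55.
The next term joins T55TT55T55TT55TT55 and T55TT55T55T.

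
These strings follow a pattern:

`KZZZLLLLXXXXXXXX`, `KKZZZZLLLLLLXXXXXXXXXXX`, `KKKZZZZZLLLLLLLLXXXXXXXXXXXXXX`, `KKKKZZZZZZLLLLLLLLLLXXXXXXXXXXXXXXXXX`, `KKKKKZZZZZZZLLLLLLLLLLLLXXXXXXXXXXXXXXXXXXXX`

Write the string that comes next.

KKKKKKZZZZZZZZLLLLLLLLLLLLLLXXXXXXXXXXXXXXXXXXXXXXX

Term n consists of n-1 K's, followed by n+1 Z's, followed by 2n L's, followed by 3n+2 X's, where the shown terms are n = 2, 3, 4, 5, 6.
Setting n = 7 gives 6, 8, 14, 23 characters in each block.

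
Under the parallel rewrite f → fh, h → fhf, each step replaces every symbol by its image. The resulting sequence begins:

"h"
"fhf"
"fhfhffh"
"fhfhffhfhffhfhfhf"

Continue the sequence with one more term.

fhfhffhfhffhfhfhffhfhffhfhfhffhfhffhfhffh

Replace each of the 17 characters of fhfhffhfhffhfhfhf in place — fh fhf fh fhf fh fh fhf fh fhf fh fh fhf fh fhf fh fhf fh — and concatenate.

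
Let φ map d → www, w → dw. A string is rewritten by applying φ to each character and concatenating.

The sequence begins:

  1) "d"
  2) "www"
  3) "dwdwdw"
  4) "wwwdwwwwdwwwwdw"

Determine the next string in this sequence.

Rewriting the 15 symbols of wwwdwwwwdwwwwdw one by one yields dw dw dw www dw dw dw dw www dw dw dw dw www dw; concatenated:

dwdwdwwwwdwdwdwdwwwwdwdwdwdwwwwdw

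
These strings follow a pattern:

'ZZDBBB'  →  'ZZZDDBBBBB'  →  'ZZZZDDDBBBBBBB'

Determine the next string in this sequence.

ZZZZZDDDDBBBBBBBBB

Each string has the form Z^{n+1} D^{n} B^{2n+1} (n = 1, 2, …).
For the next term, n = 4, so the run lengths are 5, 4, 9.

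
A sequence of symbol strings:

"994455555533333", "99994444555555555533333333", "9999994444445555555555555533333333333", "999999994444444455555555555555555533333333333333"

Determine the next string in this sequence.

99999999994444444444555555555555555555555533333333333333333

Term n consists of 2n 9's, followed by 2n 4's, followed by 4n+2 5's, followed by 3n+2 3's (n = 1, 2, …).
For the next term, n = 5, so the run lengths are 10, 10, 22, 17.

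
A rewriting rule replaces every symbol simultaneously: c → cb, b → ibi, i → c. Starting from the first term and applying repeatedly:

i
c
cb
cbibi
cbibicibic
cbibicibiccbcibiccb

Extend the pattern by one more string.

Rewriting the 19 symbols of cbibicibiccbcibiccb one by one yields cb ibi c ibi c cb c ibi c cb cb ibi cb c ibi c cb cb ibi; concatenated:

cbibicibiccbcibiccbcbibicbcibiccbcbibi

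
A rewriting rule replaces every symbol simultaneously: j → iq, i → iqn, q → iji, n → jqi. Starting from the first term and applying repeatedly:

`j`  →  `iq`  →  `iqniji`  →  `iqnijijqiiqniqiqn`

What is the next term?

iqnijijqiiqniqiqniqijiiqniqnijijqiiqnijiiqnijijqi

Replace each of the 17 characters of iqnijijqiiqniqiqn in place — iqn iji jqi iqn iq iqn iq iji iqn iqn iji jqi iqn iji iqn iji jqi — and concatenate.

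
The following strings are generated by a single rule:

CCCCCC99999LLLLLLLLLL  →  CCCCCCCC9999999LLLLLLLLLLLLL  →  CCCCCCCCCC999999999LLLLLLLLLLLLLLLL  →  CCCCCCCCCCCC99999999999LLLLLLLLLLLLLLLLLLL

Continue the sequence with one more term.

Term n consists of 2n C's, followed by 2n-1 9's, followed by 3n+1 L's, where the shown terms are n = 3, 4, 5, 6.
For the next term, n = 7, so the run lengths are 14, 13, 22.

CCCCCCCCCCCCCC9999999999999LLLLLLLLLLLLLLLLLLLLLL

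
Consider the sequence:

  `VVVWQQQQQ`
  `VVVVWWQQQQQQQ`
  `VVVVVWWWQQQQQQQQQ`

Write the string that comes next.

Term n consists of n+1 V's, followed by n-1 W's, followed by 2n+1 Q's, where the shown terms are n = 2, 3, 4.
Setting n = 5 gives 6, 4, 11 characters in each block.

VVVVVVWWWWQQQQQQQQQQQ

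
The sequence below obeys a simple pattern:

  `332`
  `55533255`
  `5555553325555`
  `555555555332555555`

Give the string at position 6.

5555555555555553325555555555

s(k+1) = 555·s(k)·55, so each term gains 555 as a prefix and 55 as a suffix.
From 555555555332555555, 2 further steps: 555555555332555555 → 55555555555533255555555 → (answer).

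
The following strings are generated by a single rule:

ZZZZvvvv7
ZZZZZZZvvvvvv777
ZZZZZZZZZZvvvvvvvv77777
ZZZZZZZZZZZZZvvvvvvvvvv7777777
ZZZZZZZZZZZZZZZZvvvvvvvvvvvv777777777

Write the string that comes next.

The n-th term is 3n+1 Z's then 2n+2 v's then 2n-1 7's (n = 1, 2, …).
For the next term, n = 6, so the run lengths are 19, 14, 11.

ZZZZZZZZZZZZZZZZZZZvvvvvvvvvvvvvv77777777777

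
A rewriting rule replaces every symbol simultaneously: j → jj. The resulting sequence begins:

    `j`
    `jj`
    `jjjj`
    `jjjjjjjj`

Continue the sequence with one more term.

Rewriting each symbol of jjjjjjjj: j→jj, j→jj, j→jj, j→jj, j→jj, j→jj, j→jj, j→jj, which concatenates to jj jj jj jj jj jj jj jj.

jjjjjjjjjjjjjjjj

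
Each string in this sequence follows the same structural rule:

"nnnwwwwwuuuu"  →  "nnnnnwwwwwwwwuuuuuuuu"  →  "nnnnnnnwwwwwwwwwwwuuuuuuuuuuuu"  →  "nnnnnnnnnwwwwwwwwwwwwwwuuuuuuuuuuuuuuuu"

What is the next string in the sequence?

nnnnnnnnnnnwwwwwwwwwwwwwwwwwuuuuuuuuuuuuuuuuuuuu

Each string has the form n^{2n+1} w^{3n+2} u^{4n} (n = 1, 2, …).
Setting n = 5 gives 11, 17, 20 characters in each block.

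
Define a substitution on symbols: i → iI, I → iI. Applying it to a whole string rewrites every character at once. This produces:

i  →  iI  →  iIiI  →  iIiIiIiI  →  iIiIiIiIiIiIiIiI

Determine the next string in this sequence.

iIiIiIiIiIiIiIiIiIiIiIiIiIiIiIiI

φ(iIiIiIiIiIiIiIiI) expands symbol-by-symbol to iI iI iI iI iI iI iI iI iI iI iI iI iI iI iI iI; joining the 16 pieces gives the next term.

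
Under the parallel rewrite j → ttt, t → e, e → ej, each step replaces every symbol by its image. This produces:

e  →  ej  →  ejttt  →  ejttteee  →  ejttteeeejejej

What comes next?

ejttteeeejejejejtttejtttejttt

Applying the rule to each of the 14 symbols of ejttteeeejejej gives the pieces ej ttt e e e ej ej ej ej ttt ej ttt ej ttt, which concatenate to the answer.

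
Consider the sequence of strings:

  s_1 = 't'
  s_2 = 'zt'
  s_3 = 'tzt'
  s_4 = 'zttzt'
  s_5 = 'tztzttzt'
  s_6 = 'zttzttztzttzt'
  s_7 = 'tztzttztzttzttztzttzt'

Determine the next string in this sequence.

This is a Fibonacci-style word recurrence s(k) = s(k−2)·s(k−1): e.g. t·zt = tzt.
Continuing: zttzttztzttzt · tztzttztzttzttztzttzt gives term 8.

zttzttztzttzttztzttztzttzttztzttzt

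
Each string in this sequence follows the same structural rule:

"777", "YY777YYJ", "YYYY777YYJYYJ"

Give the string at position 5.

Each term wraps the previous one in YY on the left and YYJ on the right.
From YYYY777YYJYYJ, 2 further steps: YYYY777YYJYYJ → YYYYYY777YYJYYJYYJ → (answer).

YYYYYYYY777YYJYYJYYJYYJ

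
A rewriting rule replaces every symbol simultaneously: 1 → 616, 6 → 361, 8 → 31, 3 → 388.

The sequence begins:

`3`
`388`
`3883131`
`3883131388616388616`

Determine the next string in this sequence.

Replace each of the 19 characters of 3883131388616388616 in place — 388 31 31 388 616 388 616 388 31 31 361 616 361 388 31 31 361 616 361 — and concatenate.

388313138861638861638831313616163613883131361616361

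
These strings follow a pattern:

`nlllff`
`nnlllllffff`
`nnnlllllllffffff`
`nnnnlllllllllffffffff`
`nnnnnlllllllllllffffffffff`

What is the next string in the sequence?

nnnnnnlllllllllllllffffffffffff

Term n consists of n n's, followed by 2n+1 l's, followed by 2n f's (n = 1, 2, …).
Setting n = 6 gives 6, 13, 12 characters in each block.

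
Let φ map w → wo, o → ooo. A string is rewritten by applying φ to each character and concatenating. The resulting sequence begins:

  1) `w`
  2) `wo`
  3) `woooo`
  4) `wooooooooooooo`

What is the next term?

woooooooooooooooooooooooooooooooooooooooo

Applying the rule to each of the 14 symbols of wooooooooooooo gives the pieces wo ooo ooo ooo ooo ooo ooo ooo ooo ooo ooo ooo ooo ooo, which concatenate to the answer.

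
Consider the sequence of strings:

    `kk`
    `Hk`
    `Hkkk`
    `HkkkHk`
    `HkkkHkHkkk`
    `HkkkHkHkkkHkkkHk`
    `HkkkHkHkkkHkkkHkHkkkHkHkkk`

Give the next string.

Each term (from the third on) is the previous term followed by the one before it: term 3 = Hk·kk = Hkkk.
The next term joins HkkkHkHkkkHkkkHkHkkkHkHkkk and HkkkHkHkkkHkkkHk.

HkkkHkHkkkHkkkHkHkkkHkHkkkHkkkHkHkkkHkkkHk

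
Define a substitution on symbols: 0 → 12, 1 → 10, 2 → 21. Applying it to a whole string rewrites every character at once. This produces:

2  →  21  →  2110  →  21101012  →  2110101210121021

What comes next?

Applying the rule to each of the 16 symbols of 2110101210121021 gives the pieces 21 10 10 12 10 12 10 21 10 12 10 21 10 12 21 10, which concatenate to the answer.

21101012101210211012102110122110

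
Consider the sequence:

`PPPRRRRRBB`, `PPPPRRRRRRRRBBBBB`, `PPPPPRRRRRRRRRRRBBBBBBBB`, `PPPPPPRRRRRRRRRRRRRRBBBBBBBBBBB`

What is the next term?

PPPPPPPRRRRRRRRRRRRRRRRRBBBBBBBBBBBBBB

Reading off run lengths: P runs 3, 4, 5, 6; R runs 5, 8, 11, 14; B runs 2, 5, 8, 11 — each is linear in n (n = 1, 2, …).
Setting n = 5 gives 7, 17, 14 characters in each block.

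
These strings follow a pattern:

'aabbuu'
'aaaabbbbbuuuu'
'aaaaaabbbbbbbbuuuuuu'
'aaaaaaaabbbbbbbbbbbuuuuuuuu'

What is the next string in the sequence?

The n-th term is 2n a's then 3n-1 b's then 2n u's (n = 1, 2, …).
At n = 5 the blocks have lengths 10, 14, 10.

aaaaaaaaaabbbbbbbbbbbbbbuuuuuuuuuu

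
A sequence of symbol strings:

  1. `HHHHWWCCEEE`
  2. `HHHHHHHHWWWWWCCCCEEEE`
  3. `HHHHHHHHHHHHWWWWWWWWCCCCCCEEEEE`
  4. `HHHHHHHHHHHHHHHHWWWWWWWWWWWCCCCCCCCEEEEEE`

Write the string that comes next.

The n-th term is 4n H's then 3n-1 W's then 2n C's then n+2 E's (n = 1, 2, …).
At n = 5 the blocks have lengths 20, 14, 10, 7.

HHHHHHHHHHHHHHHHHHHHWWWWWWWWWWWWWWCCCCCCCCCCEEEEEEE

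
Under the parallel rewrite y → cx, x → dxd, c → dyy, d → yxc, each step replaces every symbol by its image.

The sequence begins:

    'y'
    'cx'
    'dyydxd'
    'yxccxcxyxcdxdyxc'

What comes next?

Rewriting the 16 symbols of yxccxcxyxcdxdyxc one by one yields cx dxd dyy dyy dxd dyy dxd cx dxd dyy yxc dxd yxc cx dxd dyy; concatenated:

cxdxddyydyydxddyydxdcxdxddyyyxcdxdyxccxdxddyy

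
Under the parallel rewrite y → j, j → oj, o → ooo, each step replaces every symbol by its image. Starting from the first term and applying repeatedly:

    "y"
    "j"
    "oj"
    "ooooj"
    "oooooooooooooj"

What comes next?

ooooooooooooooooooooooooooooooooooooooooj

φ(oooooooooooooj) expands symbol-by-symbol to ooo ooo ooo ooo ooo ooo ooo ooo ooo ooo ooo ooo ooo oj; joining the 14 pieces gives the next term.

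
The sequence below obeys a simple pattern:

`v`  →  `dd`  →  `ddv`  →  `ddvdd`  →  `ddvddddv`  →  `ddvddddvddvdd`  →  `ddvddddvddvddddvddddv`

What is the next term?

This is a Fibonacci-style word recurrence s(k) = s(k−1)·s(k−2): e.g. dd·v = ddv.
So term 8 is ddvddddvddvddddvddddv·ddvddddvddvdd.

ddvddddvddvddddvddddvddvddddvddvdd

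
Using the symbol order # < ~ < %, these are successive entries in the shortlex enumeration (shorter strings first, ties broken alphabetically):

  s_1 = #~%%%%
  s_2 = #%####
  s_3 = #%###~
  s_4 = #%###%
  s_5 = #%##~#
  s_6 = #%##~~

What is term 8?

#%##%#

Continuing the enumeration 2 steps past #%##~~: #%##~~ → #%##~% → (answer).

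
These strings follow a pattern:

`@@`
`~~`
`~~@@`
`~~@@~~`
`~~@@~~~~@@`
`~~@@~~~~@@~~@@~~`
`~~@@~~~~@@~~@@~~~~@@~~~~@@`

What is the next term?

From term 3 onward, concatenate the last term with the second-to-last: ~~·@@ = ~~@@, ~~@@·~~ = ~~@@~~, …
The next term joins ~~@@~~~~@@~~@@~~~~@@~~~~@@ and ~~@@~~~~@@~~@@~~.

~~@@~~~~@@~~@@~~~~@@~~~~@@~~@@~~~~@@~~@@~~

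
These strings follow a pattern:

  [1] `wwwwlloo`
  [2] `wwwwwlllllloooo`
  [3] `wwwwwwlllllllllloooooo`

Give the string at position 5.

The n-th term is n+3 w's then 4n-2 l's then 2n o's (n = 1, 2, …).
At n = 5 the blocks have lengths 8, 18, 10.

wwwwwwwwlllllllllllllllllloooooooooo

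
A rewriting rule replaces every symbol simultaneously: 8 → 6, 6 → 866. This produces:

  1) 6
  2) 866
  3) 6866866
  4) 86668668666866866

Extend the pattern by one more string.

68668668666866866686686686668668666866866

Applying the rule to each of the 17 symbols of 86668668666866866 gives the pieces 6 866 866 866 6 866 866 6 866 866 866 6 866 866 6 866 866, which concatenate to the answer.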